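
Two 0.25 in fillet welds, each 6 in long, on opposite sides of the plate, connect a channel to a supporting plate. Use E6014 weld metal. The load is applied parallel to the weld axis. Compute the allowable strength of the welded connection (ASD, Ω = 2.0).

E60XX → F_EXX = 60 ksi.
Effective throat t_e = 0.707 × 0.25 = 0.1767 in.
Total length L = 12 in; A_we = 0.1767 × 12 = 2.121 in².
F_nw = 0.6 F_EXX = 0.6 × 60 = 36 ksi.
R_n = 36 × 2.121 = 76.36 kips; R_n/Ω = 76.36/2.0 = 38.18 kips.

R_n/Ω ≈ 38.2 kips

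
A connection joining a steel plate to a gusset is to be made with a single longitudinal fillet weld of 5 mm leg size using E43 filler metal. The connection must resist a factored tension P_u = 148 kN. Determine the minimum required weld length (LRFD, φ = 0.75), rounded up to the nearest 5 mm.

E43XX → F_EXX = 430 MPa.
Throat t_e = 0.707 × 5 = 3.535 mm.
φr_n = 0.75 × 0.6 × 430 × 3.535 × 10⁻³ = 0.684 kN/mm.
L_req = P_u / φr_n = 148 / 0.684 = 216.4 mm total.
Round up → use L = 220 mm.

L = 220 mm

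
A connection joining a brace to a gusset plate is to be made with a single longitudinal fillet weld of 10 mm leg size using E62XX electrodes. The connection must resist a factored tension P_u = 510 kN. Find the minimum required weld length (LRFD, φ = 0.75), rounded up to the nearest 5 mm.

E62XX → F_EXX = 620 MPa.
Throat t_e = 0.707 × 10 = 7.07 mm.
φr_n = 0.75 × 0.6 × 620 × 7.07 × 10⁻³ = 1.973 kN/mm.
L_req = P_u / φr_n = 510 / 1.973 = 258.6 mm total.
Round up → use L = 260 mm.

L = 260 mm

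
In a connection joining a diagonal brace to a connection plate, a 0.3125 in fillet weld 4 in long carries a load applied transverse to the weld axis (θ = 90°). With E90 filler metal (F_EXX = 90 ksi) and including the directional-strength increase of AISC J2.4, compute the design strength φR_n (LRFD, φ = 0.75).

φR_n ≈ 53.7 kips

t_e = 0.707 × 0.3125 = 0.2209 in; A_we = 0.2209 × 4 = 0.8837 in².
Directional factor: 1.0 + 0.5 sin^1.5(90°) = 1.5.
F_nw = 0.6 × 90 × 1.5 = 81 ksi.
φR_n = 0.75 × 81 × 0.8837 = 53.69 kips.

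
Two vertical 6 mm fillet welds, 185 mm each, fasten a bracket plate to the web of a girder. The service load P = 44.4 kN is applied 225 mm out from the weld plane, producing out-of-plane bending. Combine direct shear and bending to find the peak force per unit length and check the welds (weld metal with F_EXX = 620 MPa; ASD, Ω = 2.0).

L_w = 2 × 185 = 370 mm; section modulus (unit throat) S = 2 × L²/6 = 11410 mm².
Direct shear f_v = P/L_w = 44.4×10³/370 = 120 N/mm.
Moment M = P × e = 44.4×10³ × 225 = 9990000 N·mm; bending f_b = M/S = 875.7 N/mm.
f_max = √(f_v² + f_b²) = √(120² + 875.7²) = 883.9 N/mm.
r_n/Ω = (1/2.0) × 0.6 × 620 × (0.707 × 6) = 789 N/mm → NOT adequate.

f_max ≈ 884 N/mm; NOT adequate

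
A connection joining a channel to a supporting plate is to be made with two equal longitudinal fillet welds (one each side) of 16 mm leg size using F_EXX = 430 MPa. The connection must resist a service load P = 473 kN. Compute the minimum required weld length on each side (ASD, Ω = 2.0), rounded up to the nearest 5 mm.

L = 165 mm on each side

Throat t_e = 0.707 × 16 = 11.31 mm.
r_n/Ω = (0.6 × 430 × 11.31) / 2.0 = 1459 N/mm = 1.459 kN/mm.
L_req = P / (r_n/Ω) = 473 / 1.459 = 324.1 mm total.
Per side: 324.1 / 2 = 162.1 mm.
Round up → use L = 165 mm on each side.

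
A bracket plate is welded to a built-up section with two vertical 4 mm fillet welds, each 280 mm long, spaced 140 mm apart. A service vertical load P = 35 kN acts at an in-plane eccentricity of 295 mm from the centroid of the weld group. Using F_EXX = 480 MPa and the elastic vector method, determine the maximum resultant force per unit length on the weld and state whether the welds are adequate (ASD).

f_max ≈ 286 N/mm; adequate

Total weld length L_w = 560 mm. Treat welds as unit-width lines.
Polar moment about centroid: J = 2[d³/12 + d(b/2)²] = 2[280³/12 + 280×70²] = 6403000 mm³.
Direct shear f_v = P/L_w = 35×10³ / 560 = 62.5 N/mm (vertical).
Torsion M = P·e = 35×10³ × 295 = 10325000 N·mm.
Critical point at (x, y) = (70, 140) from centroid. f_tx = M·y/J = 225.8 N/mm; f_ty = M·x/J = 112.9 N/mm.
Resultant f_max = √[f_tx² + (f_v + f_ty)²] = √[225.8² + (62.5 + 112.9)²] = 285.9 N/mm.
Capacity per unit length: r_n/Ω = (1/2.0) × 0.6 × 480 × (0.707 × 4) = 407.2 N/mm.
285.9 ≤ 407.2 → adequate.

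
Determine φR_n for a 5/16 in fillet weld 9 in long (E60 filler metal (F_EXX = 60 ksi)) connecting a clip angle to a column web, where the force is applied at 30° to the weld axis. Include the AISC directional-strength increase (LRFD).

φR_n ≈ 63.2 kip

t_e = 0.707 × 0.3125 = 0.2209 in; A_we = 0.2209 × 9 = 1.988 in².
Directional factor: 1.0 + 0.5 sin^1.5(30°) = 1.177.
F_nw = 0.6 × 60 × 1.177 = 42.36 ksi.
φR_n = 0.75 × 42.36 × 1.988 = 63.18 kip.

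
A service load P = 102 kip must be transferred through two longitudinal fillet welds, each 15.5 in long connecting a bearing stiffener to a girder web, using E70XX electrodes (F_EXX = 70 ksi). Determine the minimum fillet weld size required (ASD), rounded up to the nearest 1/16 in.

w = 1/4 in

Total weld length L = 31 in.
Required throat t_e = P × Ω / (0.6 F_EXX × L) = 102 × 2.0 / (0.6 × 70 × 31) = 0.1567 in.
Required leg w = t_e / 0.707 = 0.2216 in → use 1/4 in.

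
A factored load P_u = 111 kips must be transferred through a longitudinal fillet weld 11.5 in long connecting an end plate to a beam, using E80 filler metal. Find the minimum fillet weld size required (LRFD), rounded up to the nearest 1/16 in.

E80XX → F_EXX = 80 ksi.
Total weld length L = 11.5 in.
Required throat t_e = P_u / (φ × 0.6 F_EXX × L) = 111 / (0.75 × 0.6 × 80 × 11.5) = 0.2681 in.
Required leg w = t_e / 0.707 = 0.3792 in → use 7/16 in.

w = 7/16 in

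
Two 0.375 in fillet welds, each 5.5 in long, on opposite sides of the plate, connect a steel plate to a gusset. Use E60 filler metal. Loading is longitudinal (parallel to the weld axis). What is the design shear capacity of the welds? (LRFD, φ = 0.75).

φR_n ≈ 78.7 kip

E60XX → F_EXX = 60 ksi.
Effective throat t_e = 0.707 × 0.375 = 0.2651 in.
Total length L = 11 in; A_we = 0.2651 × 11 = 2.916 in².
F_nw = 0.6 F_EXX = 0.6 × 60 = 36 ksi.
φR_n = 0.75 × 36 × 2.916 = 78.74 kip.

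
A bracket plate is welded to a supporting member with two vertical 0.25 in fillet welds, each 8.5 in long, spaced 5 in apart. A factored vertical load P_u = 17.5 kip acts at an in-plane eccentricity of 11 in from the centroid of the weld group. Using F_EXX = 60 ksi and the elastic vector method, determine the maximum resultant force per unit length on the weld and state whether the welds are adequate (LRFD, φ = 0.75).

f_max ≈ 5.15 kip/in; NOT adequate

Total weld length L_w = 17 in. Treat welds as unit-width lines.
Polar moment about centroid: J = 2[d³/12 + d(b/2)²] = 2[8.5³/12 + 8.5×2.5²] = 208.6 in³.
Direct shear f_v = P/L_w = 17.5 / 17 = 1.029 kip/in (vertical).
Torsion M = P·e = 17.5 × 11 = 192.5 kip·in.
Critical point at (x, y) = (2.5, 4.25) from centroid. f_tx = M·y/J = 3.922 kip/in; f_ty = M·x/J = 2.307 kip/in.
Resultant f_max = √[f_tx² + (f_v + f_ty)²] = √[3.922² + (1.029 + 2.307)²] = 5.149 kip/in.
Capacity per unit length: φr_n = 0.75 × 0.6 × 60 × (0.707 × 0.25) = 4.772 kip/in.
5.149 > 4.772 → NOT adequate.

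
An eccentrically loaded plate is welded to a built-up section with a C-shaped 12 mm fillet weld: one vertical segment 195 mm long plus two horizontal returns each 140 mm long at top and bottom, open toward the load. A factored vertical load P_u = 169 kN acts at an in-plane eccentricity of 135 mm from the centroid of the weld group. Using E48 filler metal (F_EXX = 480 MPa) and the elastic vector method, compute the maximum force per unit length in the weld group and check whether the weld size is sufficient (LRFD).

f_max ≈ 1020 N/mm; adequate

Total weld length L_w = 475 mm. Treat welds as unit-width lines.
Centroid: x̄ = 2×140×70 / 475 = 41.26 mm from the vertical weld.
Polar moment about centroid: J = I_x + I_y = [195³/12 + 2×140×97.5²] + [195×41.26² + 2(140³/12 + 140×28.74²)] = 4300000 mm³.
Direct shear f_v = P/L_w = 169×10³ / 475 = 355.8 N/mm (vertical).
Torsion M = P·e = 169×10³ × 135 = 22815000 N·mm.
Critical point at (x, y) = (98.74, 97.5) from centroid. f_tx = M·y/J = 517.3 N/mm; f_ty = M·x/J = 523.9 N/mm.
Resultant f_max = √[f_tx² + (f_v + f_ty)²] = √[517.3² + (355.8 + 523.9)²] = 1020 N/mm.
Capacity per unit length: φr_n = 0.75 × 0.6 × 480 × (0.707 × 12) = 1833 N/mm.
1020 ≤ 1833 → adequate.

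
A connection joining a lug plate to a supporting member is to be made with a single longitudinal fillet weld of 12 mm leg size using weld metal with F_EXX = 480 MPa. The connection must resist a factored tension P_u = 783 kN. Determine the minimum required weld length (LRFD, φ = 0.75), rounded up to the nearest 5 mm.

Throat t_e = 0.707 × 12 = 8.484 mm.
φr_n = 0.75 × 0.6 × 480 × 8.484 × 10⁻³ = 1.833 kN/mm.
L_req = P_u / φr_n = 783 / 1.833 = 427.3 mm total.
Round up → use L = 430 mm.

L = 430 mm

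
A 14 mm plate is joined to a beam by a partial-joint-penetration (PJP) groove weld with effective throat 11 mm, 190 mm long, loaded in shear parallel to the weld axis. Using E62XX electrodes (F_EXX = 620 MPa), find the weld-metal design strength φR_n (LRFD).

φR_n ≈ 583 kN

Effective throat (given) t_e = 11 mm.
A_we = 11 × 190 = 2090 mm².
F_nw = 0.6 F_EXX = 372 MPa.
φR_n = 0.75 × 372 × 2090 × 10⁻³ = 583.1 kN.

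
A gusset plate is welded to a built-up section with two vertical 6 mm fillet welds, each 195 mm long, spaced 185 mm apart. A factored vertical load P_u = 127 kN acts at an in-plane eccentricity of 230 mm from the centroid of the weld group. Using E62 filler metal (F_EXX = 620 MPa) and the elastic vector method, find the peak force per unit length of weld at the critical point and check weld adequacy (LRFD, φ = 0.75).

f_max ≈ 1110 N/mm; adequate

Total weld length L_w = 390 mm. Treat welds as unit-width lines.
Polar moment about centroid: J = 2[d³/12 + d(b/2)²] = 2[195³/12 + 195×92.5²] = 4573000 mm³.
Direct shear f_v = P/L_w = 127×10³ / 390 = 325.6 N/mm (vertical).
Torsion M = P·e = 127×10³ × 230 = 29210000 N·mm.
Critical point at (x, y) = (92.5, 97.5) from centroid. f_tx = M·y/J = 622.8 N/mm; f_ty = M·x/J = 590.9 N/mm.
Resultant f_max = √[f_tx² + (f_v + f_ty)²] = √[622.8² + (325.6 + 590.9)²] = 1108 N/mm.
Capacity per unit length: φr_n = 0.75 × 0.6 × 620 × (0.707 × 6) = 1184 N/mm.
1108 ≤ 1184 → adequate.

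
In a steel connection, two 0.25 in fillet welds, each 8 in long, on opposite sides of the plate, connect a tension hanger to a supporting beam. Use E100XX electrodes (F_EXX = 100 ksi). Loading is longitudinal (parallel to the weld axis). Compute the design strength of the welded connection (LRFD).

φR_n ≈ 127 kip

Effective throat t_e = 0.707 × 0.25 = 0.1767 in.
Total length L = 16 in; A_we = 0.1767 × 16 = 2.828 in².
F_nw = 0.6 F_EXX = 0.6 × 100 = 60 ksi.
φR_n = 0.75 × 60 × 2.828 = 127.3 kip.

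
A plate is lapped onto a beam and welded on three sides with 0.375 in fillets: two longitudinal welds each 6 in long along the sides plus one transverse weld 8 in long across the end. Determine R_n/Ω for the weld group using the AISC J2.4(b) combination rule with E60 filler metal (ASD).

R_n/Ω ≈ 106 kips

E60XX → F_EXX = 60 ksi.
t_e = 0.707 × 0.375 = 0.2651 in.
R_nwl = 0.6 × 60 × 0.2651 × 12 = 114.5 kips (longitudinal, 2 welds).
R_nwt = 0.6 × 60 × 0.2651 × 8 = 76.36 kips (transverse, base value).
(i) R_nwl + R_nwt = 190.9 kips; (ii) 0.85 R_nwl + 1.5 R_nwt = 211.9 kips.
R_n = max = 211.9 kips [governs: (ii)]; R_n/Ω = 105.9 kips.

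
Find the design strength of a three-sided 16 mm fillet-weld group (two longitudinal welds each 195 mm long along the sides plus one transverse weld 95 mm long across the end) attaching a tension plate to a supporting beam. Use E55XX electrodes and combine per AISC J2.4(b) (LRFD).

φR_n ≈ 1360 kN

E55XX → F_EXX = 550 MPa.
t_e = 0.707 × 16 = 11.31 mm.
R_nwl = 0.6 × 550 × 11.31 × 390 × 10⁻³ = 1456 kN (longitudinal, 2 welds).
R_nwt = 0.6 × 550 × 11.31 × 95 × 10⁻³ = 354.6 kN (transverse, base value).
(i) R_nwl + R_nwt = 1810 kN; (ii) 0.85 R_nwl + 1.5 R_nwt = 1769 kN.
R_n = max = 1810 kN [governs: (i)]; φR_n = 1358 kN.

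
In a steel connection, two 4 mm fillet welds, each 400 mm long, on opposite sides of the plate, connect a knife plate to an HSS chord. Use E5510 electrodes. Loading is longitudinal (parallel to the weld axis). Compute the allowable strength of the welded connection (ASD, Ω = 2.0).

R_n/Ω ≈ 373 kN

E55XX → F_EXX = 550 MPa.
Effective throat t_e = 0.707 × 4 = 2.828 mm.
Total length L = 800 mm; A_we = 2.828 × 800 = 2262 mm².
F_nw = 0.6 F_EXX = 0.6 × 550 = 330 MPa.
R_n = 330 × 2262 × 10⁻³ = 746.6 kN; R_n/Ω = 746.6/2.0 = 373.3 kN.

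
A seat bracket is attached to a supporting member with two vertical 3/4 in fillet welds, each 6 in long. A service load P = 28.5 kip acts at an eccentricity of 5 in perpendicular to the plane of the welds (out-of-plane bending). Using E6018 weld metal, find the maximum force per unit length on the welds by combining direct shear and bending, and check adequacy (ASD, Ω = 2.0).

E60XX → F_EXX = 60 ksi.
L_w = 2 × 6 = 12 in; section modulus (unit throat) S = 2 × L²/6 = 12 in².
Direct shear f_v = P/L_w = 28.5/12 = 2.375 kip/in.
Moment M = P × e = 28.5 × 5 = 142.5 kip·in; bending f_b = M/S = 11.88 kip/in.
f_max = √(f_v² + f_b²) = √(2.375² + 11.88²) = 12.11 kip/in.
r_n/Ω = (1/2.0) × 0.6 × 60 × (0.707 × 0.75) = 9.544 kip/in → NOT adequate.

f_max ≈ 12.1 kip/in; NOT adequate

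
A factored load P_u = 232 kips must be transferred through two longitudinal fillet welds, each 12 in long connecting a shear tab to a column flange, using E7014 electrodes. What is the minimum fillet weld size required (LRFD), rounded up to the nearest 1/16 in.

w = 7/16 in

E70XX → F_EXX = 70 ksi.
Total weld length L = 24 in.
Required throat t_e = P_u / (φ × 0.6 F_EXX × L) = 232 / (0.75 × 0.6 × 70 × 24) = 0.3069 in.
Required leg w = t_e / 0.707 = 0.4341 in → use 7/16 in.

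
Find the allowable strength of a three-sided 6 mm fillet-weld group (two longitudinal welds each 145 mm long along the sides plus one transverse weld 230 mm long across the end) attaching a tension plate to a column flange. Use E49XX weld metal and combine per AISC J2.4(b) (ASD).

E49XX → F_EXX = 490 MPa.
t_e = 0.707 × 6 = 4.242 mm.
R_nwl = 0.6 × 490 × 4.242 × 290 × 10⁻³ = 361.7 kN (longitudinal, 2 welds).
R_nwt = 0.6 × 490 × 4.242 × 230 × 10⁻³ = 286.8 kN (transverse, base value).
(i) R_nwl + R_nwt = 648.5 kN; (ii) 0.85 R_nwl + 1.5 R_nwt = 737.7 kN.
R_n = max = 737.7 kN [governs: (ii)]; R_n/Ω = 368.8 kN.

R_n/Ω ≈ 369 kN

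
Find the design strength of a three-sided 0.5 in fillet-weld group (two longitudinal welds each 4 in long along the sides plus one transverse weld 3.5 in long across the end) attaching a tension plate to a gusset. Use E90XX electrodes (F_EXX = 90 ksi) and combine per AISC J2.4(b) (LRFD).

φR_n ≈ 173 kips

t_e = 0.707 × 0.5 = 0.3535 in.
R_nwl = 0.6 × 90 × 0.3535 × 8 = 152.7 kips (longitudinal, 2 welds).
R_nwt = 0.6 × 90 × 0.3535 × 3.5 = 66.81 kips (transverse, base value).
(i) R_nwl + R_nwt = 219.5 kips; (ii) 0.85 R_nwl + 1.5 R_nwt = 230 kips.
R_n = max = 230 kips [governs: (ii)]; φR_n = 172.5 kips.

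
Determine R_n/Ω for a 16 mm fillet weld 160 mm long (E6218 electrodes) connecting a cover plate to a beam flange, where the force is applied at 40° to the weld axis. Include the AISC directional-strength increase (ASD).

R_n/Ω ≈ 423 kN

E62XX → F_EXX = 620 MPa.
t_e = 0.707 × 16 = 11.31 mm; A_we = 11.31 × 160 = 1810 mm².
Directional factor: 1.0 + 0.5 sin^1.5(40°) = 1.258.
F_nw = 0.6 × 620 × 1.258 = 467.9 MPa.
R_n/Ω = (467.9 × 1810) / 2.0 × 10⁻³ = 423.4 kN.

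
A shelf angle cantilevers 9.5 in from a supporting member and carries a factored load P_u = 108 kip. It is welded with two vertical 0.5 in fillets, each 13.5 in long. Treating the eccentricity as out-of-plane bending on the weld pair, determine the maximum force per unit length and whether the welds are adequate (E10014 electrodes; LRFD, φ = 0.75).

E100XX → F_EXX = 100 ksi.
L_w = 2 × 13.5 = 27 in; section modulus (unit throat) S = 2 × L²/6 = 60.75 in².
Direct shear f_v = P/L_w = 108/27 = 4 kip/in.
Moment M = P × e = 108 × 9.5 = 1026 kip·in; bending f_b = M/S = 16.89 kip/in.
f_max = √(f_v² + f_b²) = √(4² + 16.89²) = 17.36 kip/in.
φr_n = 0.75 × 0.6 × 100 × (0.707 × 0.5) = 15.91 kip/in → NOT adequate.

f_max ≈ 17.4 kip/in; NOT adequate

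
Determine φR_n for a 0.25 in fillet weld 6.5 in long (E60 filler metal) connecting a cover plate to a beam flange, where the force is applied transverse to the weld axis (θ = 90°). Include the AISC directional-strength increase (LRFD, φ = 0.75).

E60XX → F_EXX = 60 ksi.
t_e = 0.707 × 0.25 = 0.1767 in; A_we = 0.1767 × 6.5 = 1.149 in².
Directional factor: 1.0 + 0.5 sin^1.5(90°) = 1.5.
F_nw = 0.6 × 60 × 1.5 = 54 ksi.
φR_n = 0.75 × 54 × 1.149 = 46.53 kips.

φR_n ≈ 46.5 kips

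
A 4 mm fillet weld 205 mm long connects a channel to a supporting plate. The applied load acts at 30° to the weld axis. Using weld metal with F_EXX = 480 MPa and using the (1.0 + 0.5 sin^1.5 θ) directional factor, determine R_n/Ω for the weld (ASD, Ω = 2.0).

t_e = 0.707 × 4 = 2.828 mm; A_we = 2.828 × 205 = 579.7 mm².
Directional factor: 1.0 + 0.5 sin^1.5(30°) = 1.177.
F_nw = 0.6 × 480 × 1.177 = 338.9 MPa.
R_n/Ω = (338.9 × 579.7) / 2.0 × 10⁻³ = 98.24 kN.

R_n/Ω ≈ 98.2 kN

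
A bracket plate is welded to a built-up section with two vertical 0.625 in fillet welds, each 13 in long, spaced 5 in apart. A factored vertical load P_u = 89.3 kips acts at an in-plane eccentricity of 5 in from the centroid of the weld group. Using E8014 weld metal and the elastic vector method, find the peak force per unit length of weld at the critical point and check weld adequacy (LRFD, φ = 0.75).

f_max ≈ 7.8 kip/in; adequate

E80XX → F_EXX = 80 ksi.
Total weld length L_w = 26 in. Treat welds as unit-width lines.
Polar moment about centroid: J = 2[d³/12 + d(b/2)²] = 2[13³/12 + 13×2.5²] = 528.7 in³.
Direct shear f_v = P/L_w = 89.3 / 26 = 3.435 kip/in (vertical).
Torsion M = P·e = 89.3 × 5 = 446.5 kip·in.
Critical point at (x, y) = (2.5, 6.5) from centroid. f_tx = M·y/J = 5.49 kip/in; f_ty = M·x/J = 2.111 kip/in.
Resultant f_max = √[f_tx² + (f_v + f_ty)²] = √[5.49² + (3.435 + 2.111)²] = 7.804 kip/in.
Capacity per unit length: φr_n = 0.75 × 0.6 × 80 × (0.707 × 0.625) = 15.91 kip/in.
7.804 ≤ 15.91 → adequate.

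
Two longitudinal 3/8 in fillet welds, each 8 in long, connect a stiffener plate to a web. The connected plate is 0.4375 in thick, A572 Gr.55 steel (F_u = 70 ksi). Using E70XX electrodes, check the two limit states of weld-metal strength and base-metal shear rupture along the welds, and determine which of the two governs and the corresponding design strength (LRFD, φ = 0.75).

E70XX → F_EXX = 70 ksi.
t_e = 0.707 × 0.375 = 0.2651 in; L = 16 in.
Weld metal: φR_n = 0.75 × 0.6 × 70 × 0.2651 × 16 = 133.6 kips.
Base metal (shear rupture): φR_n = 0.75 × 0.6 × 70 × 0.4375 × 16 = 220.5 kips.
Governing: weld metal.

φR_n ≈ 134 kips (weld metal governs)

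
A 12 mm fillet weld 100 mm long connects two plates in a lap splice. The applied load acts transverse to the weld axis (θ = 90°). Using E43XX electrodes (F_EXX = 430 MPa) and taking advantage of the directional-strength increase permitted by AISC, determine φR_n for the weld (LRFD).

t_e = 0.707 × 12 = 8.484 mm; A_we = 8.484 × 100 = 848.4 mm².
Directional factor: 1.0 + 0.5 sin^1.5(90°) = 1.5.
F_nw = 0.6 × 430 × 1.5 = 387 MPa.
φR_n = 0.75 × 387 × 848.4 × 10⁻³ = 246.2 kN.

φR_n ≈ 246 kN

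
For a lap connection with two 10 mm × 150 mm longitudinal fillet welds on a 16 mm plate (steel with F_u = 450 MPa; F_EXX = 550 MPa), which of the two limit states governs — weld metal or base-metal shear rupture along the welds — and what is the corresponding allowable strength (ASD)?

R_n/Ω ≈ 350 kN (weld metal governs)

t_e = 0.707 × 10 = 7.07 mm; L = 300 mm.
Weld metal: R_n/Ω = (1/2.0) × 0.6 × 550 × 7.07 × 300 × 10⁻³ = 350 kN.
Base metal (shear rupture): R_n/Ω = (1/2.0) × 0.6 × 450 × 16 × 300 × 10⁻³ = 648 kN.
Governing: weld metal.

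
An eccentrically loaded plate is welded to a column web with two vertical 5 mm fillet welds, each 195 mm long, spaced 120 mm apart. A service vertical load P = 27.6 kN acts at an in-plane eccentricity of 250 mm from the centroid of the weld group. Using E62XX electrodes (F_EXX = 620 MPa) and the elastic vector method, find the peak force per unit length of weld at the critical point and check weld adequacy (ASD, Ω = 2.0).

Total weld length L_w = 390 mm. Treat welds as unit-width lines.
Polar moment about centroid: J = 2[d³/12 + d(b/2)²] = 2[195³/12 + 195×60²] = 2640000 mm³.
Direct shear f_v = P/L_w = 27.6×10³ / 390 = 70.77 N/mm (vertical).
Torsion M = P·e = 27.6×10³ × 250 = 6900000 N·mm.
Critical point at (x, y) = (60, 97.5) from centroid. f_tx = M·y/J = 254.8 N/mm; f_ty = M·x/J = 156.8 N/mm.
Resultant f_max = √[f_tx² + (f_v + f_ty)²] = √[254.8² + (70.77 + 156.8)²] = 341.7 N/mm.
Capacity per unit length: r_n/Ω = (1/2.0) × 0.6 × 620 × (0.707 × 5) = 657.5 N/mm.
341.7 ≤ 657.5 → adequate.

f_max ≈ 342 N/mm; adequate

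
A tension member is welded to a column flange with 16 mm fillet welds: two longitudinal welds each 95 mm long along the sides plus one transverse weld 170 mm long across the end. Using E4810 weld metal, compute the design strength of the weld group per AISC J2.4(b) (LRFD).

φR_n ≈ 1020 kN

E48XX → F_EXX = 480 MPa.
t_e = 0.707 × 16 = 11.31 mm.
R_nwl = 0.6 × 480 × 11.31 × 190 × 10⁻³ = 619 kN (longitudinal, 2 welds).
R_nwt = 0.6 × 480 × 11.31 × 170 × 10⁻³ = 553.8 kN (transverse, base value).
(i) R_nwl + R_nwt = 1173 kN; (ii) 0.85 R_nwl + 1.5 R_nwt = 1357 kN.
R_n = max = 1357 kN [governs: (ii)]; φR_n = 1018 kN.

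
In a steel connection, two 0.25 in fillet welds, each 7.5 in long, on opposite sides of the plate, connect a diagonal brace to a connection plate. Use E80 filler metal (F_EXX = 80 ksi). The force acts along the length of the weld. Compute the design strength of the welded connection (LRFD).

φR_n ≈ 95.4 kip

Effective throat t_e = 0.707 × 0.25 = 0.1767 in.
Total length L = 15 in; A_we = 0.1767 × 15 = 2.651 in².
F_nw = 0.6 F_EXX = 0.6 × 80 = 48 ksi.
φR_n = 0.75 × 48 × 2.651 = 95.44 kip.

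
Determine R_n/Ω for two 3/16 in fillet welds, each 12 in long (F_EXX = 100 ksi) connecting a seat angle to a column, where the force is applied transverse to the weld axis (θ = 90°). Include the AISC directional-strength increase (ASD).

R_n/Ω ≈ 143 kips

t_e = 0.707 × 0.1875 = 0.1326 in; A_we = 0.1326 × 24 = 3.181 in².
Directional factor: 1.0 + 0.5 sin^1.5(90°) = 1.5.
F_nw = 0.6 × 100 × 1.5 = 90 ksi.
R_n/Ω = (90 × 3.181) / 2.0 = 143.2 kips.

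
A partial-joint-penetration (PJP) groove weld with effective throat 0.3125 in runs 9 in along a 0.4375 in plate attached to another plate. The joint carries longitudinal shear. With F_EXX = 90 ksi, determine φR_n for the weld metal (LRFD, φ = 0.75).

φR_n ≈ 114 kips

Effective throat (given) t_e = 0.3125 in.
A_we = 0.3125 × 9 = 2.812 in².
F_nw = 0.6 F_EXX = 54 ksi.
φR_n = 0.75 × 54 × 2.812 = 113.9 kips.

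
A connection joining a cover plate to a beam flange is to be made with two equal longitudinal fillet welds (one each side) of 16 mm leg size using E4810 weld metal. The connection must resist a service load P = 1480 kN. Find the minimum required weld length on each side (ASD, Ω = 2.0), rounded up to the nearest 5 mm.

L = 455 mm on each side

E48XX → F_EXX = 480 MPa.
Throat t_e = 0.707 × 16 = 11.31 mm.
r_n/Ω = (0.6 × 480 × 11.31) / 2.0 = 1629 N/mm = 1.629 kN/mm.
L_req = P / (r_n/Ω) = 1480 / 1.629 = 908.6 mm total.
Per side: 908.6 / 2 = 454.3 mm.
Round up → use L = 455 mm on each side.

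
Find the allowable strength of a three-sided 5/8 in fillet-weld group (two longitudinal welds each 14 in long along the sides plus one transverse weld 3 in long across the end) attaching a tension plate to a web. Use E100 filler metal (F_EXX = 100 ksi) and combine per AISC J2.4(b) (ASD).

R_n/Ω ≈ 411 kip

t_e = 0.707 × 0.625 = 0.4419 in.
R_nwl = 0.6 × 100 × 0.4419 × 28 = 742.4 kip (longitudinal, 2 welds).
R_nwt = 0.6 × 100 × 0.4419 × 3 = 79.54 kip (transverse, base value).
(i) R_nwl + R_nwt = 821.9 kip; (ii) 0.85 R_nwl + 1.5 R_nwt = 750.3 kip.
R_n = max = 821.9 kip [governs: (i)]; R_n/Ω = 410.9 kip.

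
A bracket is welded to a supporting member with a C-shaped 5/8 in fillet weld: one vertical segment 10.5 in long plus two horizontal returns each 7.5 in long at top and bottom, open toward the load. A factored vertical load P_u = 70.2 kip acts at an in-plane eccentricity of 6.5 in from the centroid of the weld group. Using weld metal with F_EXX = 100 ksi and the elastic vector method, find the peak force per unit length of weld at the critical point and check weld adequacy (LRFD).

f_max ≈ 7.32 kip/in; adequate

Total weld length L_w = 25.5 in. Treat welds as unit-width lines.
Centroid: x̄ = 2×7.5×3.75 / 25.5 = 2.206 in from the vertical weld.
Polar moment about centroid: J = I_x + I_y = [10.5³/12 + 2×7.5×5.25²] + [10.5×2.206² + 2(7.5³/12 + 7.5×1.544²)] = 667.1 in³.
Direct shear f_v = P/L_w = 70.2 / 25.5 = 2.753 kip/in (vertical).
Torsion M = P·e = 70.2 × 6.5 = 456.3 kip·in.
Critical point at (x, y) = (5.294, 5.25) from centroid. f_tx = M·y/J = 3.591 kip/in; f_ty = M·x/J = 3.621 kip/in.
Resultant f_max = √[f_tx² + (f_v + f_ty)²] = √[3.591² + (2.753 + 3.621)²] = 7.316 kip/in.
Capacity per unit length: φr_n = 0.75 × 0.6 × 100 × (0.707 × 0.625) = 19.88 kip/in.
7.316 ≤ 19.88 → adequate.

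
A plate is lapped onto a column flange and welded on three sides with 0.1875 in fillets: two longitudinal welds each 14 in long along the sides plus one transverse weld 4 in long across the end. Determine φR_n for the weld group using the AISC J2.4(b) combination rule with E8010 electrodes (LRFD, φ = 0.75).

φR_n ≈ 153 kips

E80XX → F_EXX = 80 ksi.
t_e = 0.707 × 0.1875 = 0.1326 in.
R_nwl = 0.6 × 80 × 0.1326 × 28 = 178.2 kips (longitudinal, 2 welds).
R_nwt = 0.6 × 80 × 0.1326 × 4 = 25.45 kips (transverse, base value).
(i) R_nwl + R_nwt = 203.6 kips; (ii) 0.85 R_nwl + 1.5 R_nwt = 189.6 kips.
R_n = max = 203.6 kips [governs: (i)]; φR_n = 152.7 kips.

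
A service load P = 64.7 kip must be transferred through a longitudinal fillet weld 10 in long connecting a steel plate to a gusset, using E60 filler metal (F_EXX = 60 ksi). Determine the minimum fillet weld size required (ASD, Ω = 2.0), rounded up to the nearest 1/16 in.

Total weld length L = 10 in.
Required throat t_e = P × Ω / (0.6 F_EXX × L) = 64.7 × 2.0 / (0.6 × 60 × 10) = 0.3594 in.
Required leg w = t_e / 0.707 = 0.5084 in → use 9/16 in.

w = 9/16 in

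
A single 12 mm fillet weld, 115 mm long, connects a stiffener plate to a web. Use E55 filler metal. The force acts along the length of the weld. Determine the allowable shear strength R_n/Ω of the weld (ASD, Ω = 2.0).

R_n/Ω ≈ 161 kN

E55XX → F_EXX = 550 MPa.
Effective throat t_e = 0.707 × 12 = 8.484 mm.
Total length L = 115 mm; A_we = 8.484 × 115 = 975.7 mm².
F_nw = 0.6 F_EXX = 0.6 × 550 = 330 MPa.
R_n = 330 × 975.7 × 10⁻³ = 322 kN; R_n/Ω = 322/2.0 = 161 kN.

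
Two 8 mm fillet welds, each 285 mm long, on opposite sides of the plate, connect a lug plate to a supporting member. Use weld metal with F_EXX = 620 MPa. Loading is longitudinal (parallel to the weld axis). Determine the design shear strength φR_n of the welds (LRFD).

Effective throat t_e = 0.707 × 8 = 5.656 mm.
Total length L = 570 mm; A_we = 5.656 × 570 = 3224 mm².
F_nw = 0.6 F_EXX = 0.6 × 620 = 372 MPa.
φR_n = 0.75 × 372 × 3224 × 10⁻³ = 899.5 kN.

φR_n ≈ 899 kN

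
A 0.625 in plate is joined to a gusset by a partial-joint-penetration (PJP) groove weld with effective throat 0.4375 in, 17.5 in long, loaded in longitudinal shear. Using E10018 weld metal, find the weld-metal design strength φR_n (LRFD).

E100XX → F_EXX = 100 ksi.
Effective throat (given) t_e = 0.4375 in.
A_we = 0.4375 × 17.5 = 7.656 in².
F_nw = 0.6 F_EXX = 60 ksi.
φR_n = 0.75 × 60 × 7.656 = 344.5 kip.

φR_n ≈ 345 kip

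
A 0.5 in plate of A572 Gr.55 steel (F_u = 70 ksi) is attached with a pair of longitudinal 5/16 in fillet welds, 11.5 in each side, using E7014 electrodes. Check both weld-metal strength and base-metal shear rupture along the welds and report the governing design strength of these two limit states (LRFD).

E70XX → F_EXX = 70 ksi.
t_e = 0.707 × 0.3125 = 0.2209 in; L = 23 in.
Weld metal: φR_n = 0.75 × 0.6 × 70 × 0.2209 × 23 = 160.1 kip.
Base metal (shear rupture): φR_n = 0.75 × 0.6 × 70 × 0.5 × 23 = 362.2 kip.
Governing: weld metal.

φR_n ≈ 160 kip (weld metal governs)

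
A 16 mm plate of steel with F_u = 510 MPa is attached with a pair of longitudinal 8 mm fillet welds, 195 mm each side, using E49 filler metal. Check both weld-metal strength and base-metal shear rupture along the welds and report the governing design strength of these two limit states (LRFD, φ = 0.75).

φR_n ≈ 486 kN (weld metal governs)

E49XX → F_EXX = 490 MPa.
t_e = 0.707 × 8 = 5.656 mm; L = 390 mm.
Weld metal: φR_n = 0.75 × 0.6 × 490 × 5.656 × 390 × 10⁻³ = 486.4 kN.
Base metal (shear rupture): φR_n = 0.75 × 0.6 × 510 × 16 × 390 × 10⁻³ = 1432 kN.
Governing: weld metal.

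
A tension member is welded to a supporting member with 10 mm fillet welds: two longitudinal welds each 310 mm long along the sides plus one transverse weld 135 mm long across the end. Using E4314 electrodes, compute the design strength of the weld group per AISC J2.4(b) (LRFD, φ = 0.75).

E43XX → F_EXX = 430 MPa.
t_e = 0.707 × 10 = 7.07 mm.
R_nwl = 0.6 × 430 × 7.07 × 620 × 10⁻³ = 1131 kN (longitudinal, 2 welds).
R_nwt = 0.6 × 430 × 7.07 × 135 × 10⁻³ = 246.2 kN (transverse, base value).
(i) R_nwl + R_nwt = 1377 kN; (ii) 0.85 R_nwl + 1.5 R_nwt = 1331 kN.
R_n = max = 1377 kN [governs: (i)]; φR_n = 1033 kN.

φR_n ≈ 1030 kN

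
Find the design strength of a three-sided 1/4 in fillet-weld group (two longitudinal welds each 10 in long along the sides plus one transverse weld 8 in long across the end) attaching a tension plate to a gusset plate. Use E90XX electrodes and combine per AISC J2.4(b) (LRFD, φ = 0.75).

φR_n ≈ 208 kips

E90XX → F_EXX = 90 ksi.
t_e = 0.707 × 0.25 = 0.1767 in.
R_nwl = 0.6 × 90 × 0.1767 × 20 = 190.9 kips (longitudinal, 2 welds).
R_nwt = 0.6 × 90 × 0.1767 × 8 = 76.36 kips (transverse, base value).
(i) R_nwl + R_nwt = 267.2 kips; (ii) 0.85 R_nwl + 1.5 R_nwt = 276.8 kips.
R_n = max = 276.8 kips [governs: (ii)]; φR_n = 207.6 kips.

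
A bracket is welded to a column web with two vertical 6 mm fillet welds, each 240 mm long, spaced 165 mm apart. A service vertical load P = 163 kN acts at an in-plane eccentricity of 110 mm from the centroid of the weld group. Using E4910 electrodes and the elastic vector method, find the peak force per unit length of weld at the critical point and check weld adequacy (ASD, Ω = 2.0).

f_max ≈ 718 N/mm; NOT adequate

E49XX → F_EXX = 490 MPa.
Total weld length L_w = 480 mm. Treat welds as unit-width lines.
Polar moment about centroid: J = 2[d³/12 + d(b/2)²] = 2[240³/12 + 240×82.5²] = 5571000 mm³.
Direct shear f_v = P/L_w = 163×10³ / 480 = 339.6 N/mm (vertical).
Torsion M = P·e = 163×10³ × 110 = 17930000 N·mm.
Critical point at (x, y) = (82.5, 120) from centroid. f_tx = M·y/J = 386.2 N/mm; f_ty = M·x/J = 265.5 N/mm.
Resultant f_max = √[f_tx² + (f_v + f_ty)²] = √[386.2² + (339.6 + 265.5)²] = 717.9 N/mm.
Capacity per unit length: r_n/Ω = (1/2.0) × 0.6 × 490 × (0.707 × 6) = 623.6 N/mm.
717.9 > 623.6 → NOT adequate.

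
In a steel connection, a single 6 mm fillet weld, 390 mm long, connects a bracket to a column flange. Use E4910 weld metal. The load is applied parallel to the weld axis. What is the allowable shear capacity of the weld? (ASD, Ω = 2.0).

R_n/Ω ≈ 243 kN

E49XX → F_EXX = 490 MPa.
Effective throat t_e = 0.707 × 6 = 4.242 mm.
Total length L = 390 mm; A_we = 4.242 × 390 = 1654 mm².
F_nw = 0.6 F_EXX = 0.6 × 490 = 294 MPa.
R_n = 294 × 1654 × 10⁻³ = 486.4 kN; R_n/Ω = 486.4/2.0 = 243.2 kN.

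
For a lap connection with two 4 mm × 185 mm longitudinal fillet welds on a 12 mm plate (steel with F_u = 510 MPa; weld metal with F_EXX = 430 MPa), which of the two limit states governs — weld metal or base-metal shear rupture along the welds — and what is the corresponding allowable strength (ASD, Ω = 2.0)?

R_n/Ω ≈ 135 kN (weld metal governs)

t_e = 0.707 × 4 = 2.828 mm; L = 370 mm.
Weld metal: R_n/Ω = (1/2.0) × 0.6 × 430 × 2.828 × 370 × 10⁻³ = 135 kN.
Base metal (shear rupture): R_n/Ω = (1/2.0) × 0.6 × 510 × 12 × 370 × 10⁻³ = 679.3 kN.
Governing: weld metal.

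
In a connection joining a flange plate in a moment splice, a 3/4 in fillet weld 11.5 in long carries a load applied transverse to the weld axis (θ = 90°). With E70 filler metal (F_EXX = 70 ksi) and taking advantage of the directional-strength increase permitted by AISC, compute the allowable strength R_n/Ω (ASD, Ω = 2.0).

R_n/Ω ≈ 192 kips

t_e = 0.707 × 0.75 = 0.5302 in; A_we = 0.5302 × 11.5 = 6.098 in².
Directional factor: 1.0 + 0.5 sin^1.5(90°) = 1.5.
F_nw = 0.6 × 70 × 1.5 = 63 ksi.
R_n/Ω = (63 × 6.098) / 2.0 = 192.1 kips.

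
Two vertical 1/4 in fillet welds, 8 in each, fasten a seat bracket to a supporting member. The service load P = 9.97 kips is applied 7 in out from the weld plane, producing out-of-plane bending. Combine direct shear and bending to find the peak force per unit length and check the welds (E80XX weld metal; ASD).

f_max ≈ 3.33 kip/in; adequate

E80XX → F_EXX = 80 ksi.
L_w = 2 × 8 = 16 in; section modulus (unit throat) S = 2 × L²/6 = 21.33 in².
Direct shear f_v = P/L_w = 9.97/16 = 0.6231 kip/in.
Moment M = P × e = 9.97 × 7 = 69.79 kip·in; bending f_b = M/S = 3.271 kip/in.
f_max = √(f_v² + f_b²) = √(0.6231² + 3.271²) = 3.33 kip/in.
r_n/Ω = (1/2.0) × 0.6 × 80 × (0.707 × 0.25) = 4.242 kip/in → adequate.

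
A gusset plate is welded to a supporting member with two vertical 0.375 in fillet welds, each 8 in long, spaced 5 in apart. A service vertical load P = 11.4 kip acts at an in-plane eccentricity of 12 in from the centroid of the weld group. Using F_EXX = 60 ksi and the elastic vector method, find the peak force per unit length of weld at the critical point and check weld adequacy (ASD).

f_max ≈ 3.91 kip/in; adequate

Total weld length L_w = 16 in. Treat welds as unit-width lines.
Polar moment about centroid: J = 2[d³/12 + d(b/2)²] = 2[8³/12 + 8×2.5²] = 185.3 in³.
Direct shear f_v = P/L_w = 11.4 / 16 = 0.7125 kip/in (vertical).
Torsion M = P·e = 11.4 × 12 = 136.8 kip·in.
Critical point at (x, y) = (2.5, 4) from centroid. f_tx = M·y/J = 2.953 kip/in; f_ty = M·x/J = 1.845 kip/in.
Resultant f_max = √[f_tx² + (f_v + f_ty)²] = √[2.953² + (0.7125 + 1.845)²] = 3.906 kip/in.
Capacity per unit length: r_n/Ω = (1/2.0) × 0.6 × 60 × (0.707 × 0.375) = 4.772 kip/in.
3.906 ≤ 4.772 → adequate.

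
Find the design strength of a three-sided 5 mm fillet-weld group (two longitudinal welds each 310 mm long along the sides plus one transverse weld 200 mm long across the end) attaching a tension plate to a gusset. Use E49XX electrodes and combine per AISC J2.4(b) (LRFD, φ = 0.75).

φR_n ≈ 645 kN

E49XX → F_EXX = 490 MPa.
t_e = 0.707 × 5 = 3.535 mm.
R_nwl = 0.6 × 490 × 3.535 × 620 × 10⁻³ = 644.4 kN (longitudinal, 2 welds).
R_nwt = 0.6 × 490 × 3.535 × 200 × 10⁻³ = 207.9 kN (transverse, base value).
(i) R_nwl + R_nwt = 852.2 kN; (ii) 0.85 R_nwl + 1.5 R_nwt = 859.5 kN.
R_n = max = 859.5 kN [governs: (ii)]; φR_n = 644.6 kN.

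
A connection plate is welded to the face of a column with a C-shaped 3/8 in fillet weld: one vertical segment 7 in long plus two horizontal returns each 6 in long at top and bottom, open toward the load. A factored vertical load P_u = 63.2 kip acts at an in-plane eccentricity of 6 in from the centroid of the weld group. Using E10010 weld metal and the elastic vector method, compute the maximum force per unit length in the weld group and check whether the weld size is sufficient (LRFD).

f_max ≈ 10.9 kip/in; adequate

E100XX → F_EXX = 100 ksi.
Total weld length L_w = 19 in. Treat welds as unit-width lines.
Centroid: x̄ = 2×6×3 / 19 = 1.895 in from the vertical weld.
Polar moment about centroid: J = I_x + I_y = [7³/12 + 2×6×3.5²] + [7×1.895² + 2(6³/12 + 6×1.105²)] = 251.4 in³.
Direct shear f_v = P/L_w = 63.2 / 19 = 3.326 kip/in (vertical).
Torsion M = P·e = 63.2 × 6 = 379.2 kip·in.
Critical point at (x, y) = (4.105, 3.5) from centroid. f_tx = M·y/J = 5.28 kip/in; f_ty = M·x/J = 6.193 kip/in.
Resultant f_max = √[f_tx² + (f_v + f_ty)²] = √[5.28² + (3.326 + 6.193)²] = 10.89 kip/in.
Capacity per unit length: φr_n = 0.75 × 0.6 × 100 × (0.707 × 0.375) = 11.93 kip/in.
10.89 ≤ 11.93 → adequate.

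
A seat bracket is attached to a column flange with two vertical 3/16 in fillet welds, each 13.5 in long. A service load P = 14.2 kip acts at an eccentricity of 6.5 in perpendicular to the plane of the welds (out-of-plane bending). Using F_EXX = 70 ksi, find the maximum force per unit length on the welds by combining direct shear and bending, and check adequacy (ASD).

L_w = 2 × 13.5 = 27 in; section modulus (unit throat) S = 2 × L²/6 = 60.75 in².
Direct shear f_v = P/L_w = 14.2/27 = 0.5259 kip/in.
Moment M = P × e = 14.2 × 6.5 = 92.3 kip·in; bending f_b = M/S = 1.519 kip/in.
f_max = √(f_v² + f_b²) = √(0.5259² + 1.519²) = 1.608 kip/in.
r_n/Ω = (1/2.0) × 0.6 × 70 × (0.707 × 0.1875) = 2.784 kip/in → adequate.

f_max ≈ 1.61 kip/in; adequate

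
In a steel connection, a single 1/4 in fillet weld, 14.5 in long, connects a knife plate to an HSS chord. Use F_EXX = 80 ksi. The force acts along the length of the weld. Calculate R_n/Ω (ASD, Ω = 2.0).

Effective throat t_e = 0.707 × 0.25 = 0.1767 in.
Total length L = 14.5 in; A_we = 0.1767 × 14.5 = 2.563 in².
F_nw = 0.6 F_EXX = 0.6 × 80 = 48 ksi.
R_n = 48 × 2.563 = 123 kips; R_n/Ω = 123/2.0 = 61.51 kips.

R_n/Ω ≈ 61.5 kips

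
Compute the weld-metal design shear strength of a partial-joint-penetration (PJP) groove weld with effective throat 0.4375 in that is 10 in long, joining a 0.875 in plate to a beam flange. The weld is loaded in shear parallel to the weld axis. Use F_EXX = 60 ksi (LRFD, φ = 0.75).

φR_n ≈ 118 kip

Effective throat (given) t_e = 0.4375 in.
A_we = 0.4375 × 10 = 4.375 in².
F_nw = 0.6 F_EXX = 36 ksi.
φR_n = 0.75 × 36 × 4.375 = 118.1 kip.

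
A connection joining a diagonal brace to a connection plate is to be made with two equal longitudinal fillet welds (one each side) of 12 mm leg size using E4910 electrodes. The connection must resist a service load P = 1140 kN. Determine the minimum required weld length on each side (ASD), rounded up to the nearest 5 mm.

E49XX → F_EXX = 490 MPa.
Throat t_e = 0.707 × 12 = 8.484 mm.
r_n/Ω = (0.6 × 490 × 8.484) / 2.0 = 1247 N/mm = 1.247 kN/mm.
L_req = P / (r_n/Ω) = 1140 / 1.247 = 914.1 mm total.
Per side: 914.1 / 2 = 457 mm.
Round up → use L = 460 mm on each side.

L = 460 mm on each side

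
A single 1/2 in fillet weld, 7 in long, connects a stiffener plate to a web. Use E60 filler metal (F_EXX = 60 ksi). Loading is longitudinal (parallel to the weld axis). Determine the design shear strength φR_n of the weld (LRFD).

φR_n ≈ 66.8 kip

Effective throat t_e = 0.707 × 0.5 = 0.3535 in.
Total length L = 7 in; A_we = 0.3535 × 7 = 2.474 in².
F_nw = 0.6 F_EXX = 0.6 × 60 = 36 ksi.
φR_n = 0.75 × 36 × 2.474 = 66.81 kip.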